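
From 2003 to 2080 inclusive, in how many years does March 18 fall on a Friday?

12

Track March 18's weekday year by year (advancing +1, or +2 across a Feb 29):
  2003: Tue  2004: Thu (+2)  2005: Fri (+1) ✓  2006: Sat (+1)  2007: Sun (+1)
  2008: Tue (+2)  2009: Wed (+1)  2010: Thu (+1)  2011: Fri (+1) ✓  2012: Sun (+2)
  2013: Mon (+1)  2014: Tue (+1)  2015: Wed (+1)  2016: Fri (+2) ✓  … (50 more years) …
  2067: Fri (+1) ✓  2068: Sun (+2)  2069: Mon (+1)  2070: Tue (+1)  2071: Wed (+1)
  2072: Fri (+2) ✓  2073: Sat (+1)  2074: Sun (+1)  2075: Mon (+1)  2076: Wed (+2)
  2077: Thu (+1)  2078: Fri (+1) ✓  2079: Sat (+1)  2080: Mon (+2)
Friday years: 2005, 2011, 2016, 2022, 2033, 2039, 2044, 2050, 2061, 2067, 2072, 2078 — 12 in total.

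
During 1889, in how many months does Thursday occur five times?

4

A month of length L has five Thursdays iff its first Thursday is on day ≤ L−28 (so day 1–3 in a 31-day month, 1–2 in a 30-day month, day 1 in a leap February).
Checking each month of 1889: Jan starts Tue (31d) ✓; Feb starts Fri (28d); Mar starts Fri (31d); Apr starts Mon (30d); May starts Wed (31d) ✓; Jun starts Sat (30d); Jul starts Mon (31d); Aug starts Thu (31d) ✓; Sep starts Sun (30d); Oct starts Tue (31d) ✓; Nov starts Fri (30d); Dec starts Sun (31d).
Five-Thursday months: January, May, August, October → 4.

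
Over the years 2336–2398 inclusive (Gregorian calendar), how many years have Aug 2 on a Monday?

9

Track Aug 2's weekday year by year (advancing +1, or +2 across a Feb 29):
  2336: Sun  2337: Mon (+1) ✓  2338: Tue (+1)  2339: Wed (+1)  2340: Fri (+2)
  2341: Sat (+1)  2342: Sun (+1)  2343: Mon (+1) ✓  2344: Wed (+2)  2345: Thu (+1)
  2346: Fri (+1)  2347: Sat (+1)  2348: Mon (+2) ✓  2349: Tue (+1)  … (35 more years) …
  2385: Fri (+1)  2386: Sat (+1)  2387: Sun (+1)  2388: Tue (+2)  2389: Wed (+1)
  2390: Thu (+1)  2391: Fri (+1)  2392: Sun (+2)  2393: Mon (+1) ✓  2394: Tue (+1)
  2395: Wed (+1)  2396: Fri (+2)  2397: Sat (+1)  2398: Sun (+1)
Monday years: 2337, 2343, 2348, 2354, 2365, 2371, 2376, 2382, 2393 — 9 in total.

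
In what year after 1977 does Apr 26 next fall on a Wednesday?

1978

From one year to the next, a fixed date's weekday advances by 1, or by 2 when a Feb 29 lies between the two dates.
1977: April 26 is Tuesday.
1978: Wednesday (+1)
Apr 26 falls on a Wednesday in 1978.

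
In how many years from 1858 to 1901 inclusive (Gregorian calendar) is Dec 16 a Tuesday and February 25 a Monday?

Check each year's weekday for Dec 16 and February 25:
  1858: Thu/Thu  1859: Fri/Fri  1860: Sun/Sat  1861: Mon/Mon  1862: Tue/Tue  1863: Wed/Wed  1864: Fri/Thu  1865: Sat/Sat  1866: Sun/Sun  1867: Mon/Mon  1868: Wed/Tue  1869: Thu/Thu  1870: Fri/Fri  1871: Sat/Sat  …(16 more)…  1888: Sun/Sat  1889: Mon/Mon  1890: Tue/Tue  1891: Wed/Wed  1892: Fri/Thu  1893: Sat/Sat  1894: Sun/Sun  1895: Mon/Mon  1896: Wed/Tue  1897: Thu/Thu  1898: Fri/Fri  1899: Sat/Sat  1900: Sun/Sun  1901: Mon/Mon
Both conditions hold in: 1884 — 1.

1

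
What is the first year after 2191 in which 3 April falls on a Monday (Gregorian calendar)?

2197

From one year to the next, a fixed date's weekday advances by 1, or by 2 when a Feb 29 lies between the two dates.
2191: April 3 is Sunday.
2192: Tuesday (+2)
2193: Wednesday (+1)
2194: Thursday (+1)
2195: Friday (+1)
2196: Sunday (+2)
2197: Monday (+1)
3 April falls on a Monday in 2197.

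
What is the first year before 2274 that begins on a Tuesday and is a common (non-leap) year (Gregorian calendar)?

2267

Jan 1 advances by 2 weekdays after a leap year and by 1 after a common year.
2274: Jan 1 is Thursday.
2273: Wednesday
2272: Monday (leap)
2271: Sunday
2270: Saturday
2269: Friday
2268: Wednesday (leap)
2267: Tuesday
2267 begins on a Tuesday and is a common year.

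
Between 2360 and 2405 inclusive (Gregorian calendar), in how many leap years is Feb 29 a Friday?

1

Leap years in 2360–2405: 12 of them.
Feb 29 weekday advances by 5 (mod 7) from one leap year to the next four years later (or differs when a century non-leap intervenes).
Leap-day weekdays: 2360:Mon 2364:Sat 2368:Thu 2372:Tue 2376:Sun 2380:Fri✓ 2384:Wed 2388:Mon 2392:Sat 2396:Thu 2400:Tue 2404:Sun
Friday: 2380 → 1.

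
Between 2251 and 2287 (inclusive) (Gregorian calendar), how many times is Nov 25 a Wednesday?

5

Track Nov 25's weekday year by year (advancing +1, or +2 across a Feb 29):
  2251: Tue  2252: Thu (+2)  2253: Fri (+1)  2254: Sat (+1)  2255: Sun (+1)
  2256: Tue (+2)  2257: Wed (+1) ✓  2258: Thu (+1)  2259: Fri (+1)  2260: Sun (+2)
  2261: Mon (+1)  2262: Tue (+1)  2263: Wed (+1) ✓  2264: Fri (+2)  … (9 more years) …
  2274: Wed (+1) ✓  2275: Thu (+1)  2276: Sat (+2)  2277: Sun (+1)  2278: Mon (+1)
  2279: Tue (+1)  2280: Thu (+2)  2281: Fri (+1)  2282: Sat (+1)  2283: Sun (+1)
  2284: Tue (+2)  2285: Wed (+1) ✓  2286: Thu (+1)  2287: Fri (+1)
Wednesday years: 2257, 2263, 2268, 2274, 2285 — 5 in total.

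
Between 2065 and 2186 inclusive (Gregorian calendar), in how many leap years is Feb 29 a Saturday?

4

Leap years in 2065–2186: 29 of them.
Feb 29 weekday advances by 5 (mod 7) from one leap year to the next four years later (or differs when a century non-leap intervenes).
Leap-day weekdays: 2068:Wed 2072:Mon 2076:Sat✓ 2080:Thu 2084:Tue 2088:Sun 2092:Fri 2096:Wed 2104:Fri 2108:Wed 2112:Mon 2116:Sat✓ 2120:Thu …(3 more)… 2136:Wed 2140:Mon 2144:Sat✓ 2148:Thu 2152:Tue 2156:Sun 2160:Fri 2164:Wed 2168:Mon 2172:Sat✓ 2176:Thu 2180:Tue 2184:Sun
Saturday: 2076, 2116, 2144, 2172 → 4.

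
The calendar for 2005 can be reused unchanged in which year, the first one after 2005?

2011

Two years share a calendar iff Jan 1 falls on the same weekday and both are leap or both are common. 2005: Jan 1 is Saturday, common year.
2006: Jan 1 Sunday, common
2007: Jan 1 Monday, common
2008: Jan 1 Tuesday, leap
2009: Jan 1 Thursday, common
2010: Jan 1 Friday, common
2011: Jan 1 Saturday, common
2011 matches on both conditions.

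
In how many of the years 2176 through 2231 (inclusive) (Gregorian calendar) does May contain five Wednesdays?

May has 31 days; it has five Wednesdays when Wednesday falls among the first (month-length − 28) days — i.e. when May 1 is one of Wednesday/Tuesday/Monday.
May 1 by year: 2176:Wed✓ 2177:Thu 2178:Fri 2179:Sat 2180:Mon✓ 2181:Tue✓ 2182:Wed✓ 2183:Thu 2184:Sat 2185:Sun 2186:Mon✓ 2187:Tue✓ 2188:Thu 2189:Fri 2190:Sat …(26 more)… 2217:Thu 2218:Fri 2219:Sat 2220:Mon✓ 2221:Tue✓ 2222:Wed✓ 2223:Thu 2224:Sat 2225:Sun 2226:Mon✓ 2227:Tue✓ 2228:Thu 2229:Fri 2230:Sat 2231:Sun
Years with five Wednesdays: 2176, 2180, 2181, 2182, 2186, 2187, 2192, 2193, 2197, 2198, 2199, 2204, 2205, 2209, 2210, 2211, 2215, 2216, 2220, 2221, 2222, 2226, 2227 → 23.

23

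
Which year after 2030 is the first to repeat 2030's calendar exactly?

Two years share a calendar iff Jan 1 falls on the same weekday and both are leap or both are common. 2030: Jan 1 is Tuesday, common year.
2031: Jan 1 Wednesday, common
2032: Jan 1 Thursday, leap
2033: Jan 1 Saturday, common
2034: Jan 1 Sunday, common
2035: Jan 1 Monday, common
2036: Jan 1 Tuesday, leap
2037: Jan 1 Thursday, common
2038: Jan 1 Friday, common
2039: Jan 1 Saturday, common
2040: Jan 1 Sunday, leap
2041: Jan 1 Tuesday, common
2041 matches on both conditions.

2041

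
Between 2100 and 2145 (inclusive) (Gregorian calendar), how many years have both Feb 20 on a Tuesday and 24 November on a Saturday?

5

Check each year's weekday for Feb 20 and 24 November:
  2100: Sat/Wed  2101: Sun/Thu  2102: Mon/Fri  2103: Tue/Sat ✓  2104: Wed/Mon  2105: Fri/Tue  2106: Sat/Wed  2107: Sun/Thu  2108: Mon/Sat  2109: Wed/Sun  2110: Thu/Mon  2111: Fri/Tue  2112: Sat/Thu  2113: Mon/Fri  …(18 more)…  2132: Wed/Mon  2133: Fri/Tue  2134: Sat/Wed  2135: Sun/Thu  2136: Mon/Sat  2137: Wed/Sun  2138: Thu/Mon  2139: Fri/Tue  2140: Sat/Thu  2141: Mon/Fri  2142: Tue/Sat ✓  2143: Wed/Sun  2144: Thu/Tue  2145: Sat/Wed
Both conditions hold in: 2103, 2114, 2125, 2131, 2142 — 5.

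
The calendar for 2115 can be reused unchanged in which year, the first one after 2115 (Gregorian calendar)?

Two years share a calendar iff Jan 1 falls on the same weekday and both are leap or both are common. 2115: Jan 1 is Tuesday, common year.
2116: Jan 1 Wednesday, leap
2117: Jan 1 Friday, common
2118: Jan 1 Saturday, common
2119: Jan 1 Sunday, common
2120: Jan 1 Monday, leap
2121: Jan 1 Wednesday, common
2122: Jan 1 Thursday, common
2123: Jan 1 Friday, common
2124: Jan 1 Saturday, leap
2125: Jan 1 Monday, common
2126: Jan 1 Tuesday, common
2126 matches on both conditions.

2126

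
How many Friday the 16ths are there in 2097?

Check the 16th of each month of 2097: Jan 16: Wed, Feb 16: Sat, Mar 16: Sat, Apr 16: Tue, May 16: Thu, Jun 16: Sun, Jul 16: Tue, Aug 16: Fri, Sep 16: Mon, Oct 16: Wed, Nov 16: Sat, Dec 16: Mon.
Friday occurs in August — 1 month.

1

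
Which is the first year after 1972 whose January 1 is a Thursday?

1976

Jan 1 advances by 2 weekdays after a leap year and by 1 after a common year.
1972: Jan 1 is Saturday (leap).
1973: Monday
1974: Tuesday
1975: Wednesday
1976: Thursday (leap)
1976 begins on a Thursday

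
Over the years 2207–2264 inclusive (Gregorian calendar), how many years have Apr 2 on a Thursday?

Track Apr 2's weekday year by year (advancing +1, or +2 across a Feb 29):
  2207: Thu ✓  2208: Sat (+2)  2209: Sun (+1)  2210: Mon (+1)  2211: Tue (+1)
  2212: Thu (+2) ✓  2213: Fri (+1)  2214: Sat (+1)  2215: Sun (+1)  2216: Tue (+2)
  2217: Wed (+1)  2218: Thu (+1) ✓  2219: Fri (+1)  2220: Sun (+2)  … (30 more years) …
  2251: Wed (+1)  2252: Fri (+2)  2253: Sat (+1)  2254: Sun (+1)  2255: Mon (+1)
  2256: Wed (+2)  2257: Thu (+1) ✓  2258: Fri (+1)  2259: Sat (+1)  2260: Mon (+2)
  2261: Tue (+1)  2262: Wed (+1)  2263: Thu (+1) ✓  2264: Sat (+2)
Thursday years: 2207, 2212, 2218, 2229, 2235, 2240, 2246, 2257, 2263 — 9 in total.

9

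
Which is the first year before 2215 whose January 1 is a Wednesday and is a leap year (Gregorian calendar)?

2212

Jan 1 advances by 2 weekdays after a leap year and by 1 after a common year.
2215: Jan 1 is Sunday.
2214: Saturday
2213: Friday
2212: Wednesday (leap)
2212 begins on a Wednesday and is a leap year.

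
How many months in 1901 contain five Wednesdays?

A month of length L has five Wednesdays iff its first Wednesday is on day ≤ L−28 (so day 1–3 in a 31-day month, 1–2 in a 30-day month, day 1 in a leap February).
Checking each month of 1901: Jan starts Tue (31d) ✓; Feb starts Fri (28d); Mar starts Fri (31d); Apr starts Mon (30d); May starts Wed (31d) ✓; Jun starts Sat (30d); Jul starts Mon (31d) ✓; Aug starts Thu (31d); Sep starts Sun (30d); Oct starts Tue (31d) ✓; Nov starts Fri (30d); Dec starts Sun (31d).
Five-Wednesday months: January, May, July, October → 4.

4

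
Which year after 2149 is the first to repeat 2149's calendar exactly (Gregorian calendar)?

Two years share a calendar iff Jan 1 falls on the same weekday and both are leap or both are common. 2149: Jan 1 is Wednesday, common year.
2150: Jan 1 Thursday, common
2151: Jan 1 Friday, common
2152: Jan 1 Saturday, leap
2153: Jan 1 Monday, common
2154: Jan 1 Tuesday, common
2155: Jan 1 Wednesday, common
2155 matches on both conditions.

2155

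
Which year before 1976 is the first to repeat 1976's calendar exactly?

1948

Two years share a calendar iff Jan 1 falls on the same weekday and both are leap or both are common. 1976: Jan 1 is Thursday, leap year.
1975: Jan 1 Wednesday, common
1974: Jan 1 Tuesday, common
1973: Jan 1 Monday, common
1972: Jan 1 Saturday, leap
1971: Jan 1 Friday, common
1970: Jan 1 Thursday, common
1969: Jan 1 Wednesday, common
1968: Jan 1 Monday, leap
1967: Jan 1 Sunday, common
1966: Jan 1 Saturday, common
1965: Jan 1 Friday, common
1964: Jan 1 Wednesday, leap
1963: Jan 1 Tuesday, common
1962: Jan 1 Monday, common
1961: Jan 1 Sunday, common
1960: Jan 1 Friday, leap
1959: Jan 1 Thursday, common
1958: Jan 1 Wednesday, common
1957: Jan 1 Tuesday, common
1956: Jan 1 Sunday, leap
1955: Jan 1 Saturday, common
1954: Jan 1 Friday, common
1953: Jan 1 Thursday, common
1952: Jan 1 Tuesday, leap
1951: Jan 1 Monday, common
1950: Jan 1 Sunday, common
1949: Jan 1 Saturday, common
1948: Jan 1 Thursday, leap
1948 matches on both conditions.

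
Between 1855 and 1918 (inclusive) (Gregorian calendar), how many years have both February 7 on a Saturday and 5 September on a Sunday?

1

Check each year's weekday for February 7 and 5 September:
  1855: Wed/Wed  1856: Thu/Fri  1857: Sat/Sat  1858: Sun/Sun  1859: Mon/Mon  1860: Tue/Wed  1861: Thu/Thu  1862: Fri/Fri  1863: Sat/Sat  1864: Sun/Mon  1865: Tue/Tue  1866: Wed/Wed  1867: Thu/Thu  1868: Fri/Sat  …(36 more)…  1905: Tue/Tue  1906: Wed/Wed  1907: Thu/Thu  1908: Fri/Sat  1909: Sun/Sun  1910: Mon/Mon  1911: Tue/Tue  1912: Wed/Thu  1913: Fri/Fri  1914: Sat/Sat  1915: Sun/Sun  1916: Mon/Tue  1917: Wed/Wed  1918: Thu/Thu
Both conditions hold in: 1880 — 1.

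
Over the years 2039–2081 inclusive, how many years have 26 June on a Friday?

6

Track 26 June's weekday year by year (advancing +1, or +2 across a Feb 29):
  2039: Sun  2040: Tue (+2)  2041: Wed (+1)  2042: Thu (+1)  2043: Fri (+1) ✓
  2044: Sun (+2)  2045: Mon (+1)  2046: Tue (+1)  2047: Wed (+1)  2048: Fri (+2) ✓
  2049: Sat (+1)  2050: Sun (+1)  2051: Mon (+1)  2052: Wed (+2)  … (15 more years) …
  2068: Tue (+2)  2069: Wed (+1)  2070: Thu (+1)  2071: Fri (+1) ✓  2072: Sun (+2)
  2073: Mon (+1)  2074: Tue (+1)  2075: Wed (+1)  2076: Fri (+2) ✓  2077: Sat (+1)
  2078: Sun (+1)  2079: Mon (+1)  2080: Wed (+2)  2081: Thu (+1)
Friday years: 2043, 2048, 2054, 2065, 2071, 2076 — 6 in total.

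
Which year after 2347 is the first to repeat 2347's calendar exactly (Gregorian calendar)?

2358

Two years share a calendar iff Jan 1 falls on the same weekday and both are leap or both are common. 2347: Jan 1 is Wednesday, common year.
2348: Jan 1 Thursday, leap
2349: Jan 1 Saturday, common
2350: Jan 1 Sunday, common
2351: Jan 1 Monday, common
2352: Jan 1 Tuesday, leap
2353: Jan 1 Thursday, common
2354: Jan 1 Friday, common
2355: Jan 1 Saturday, common
2356: Jan 1 Sunday, leap
2357: Jan 1 Tuesday, common
2358: Jan 1 Wednesday, common
2358 matches on both conditions.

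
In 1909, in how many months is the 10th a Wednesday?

3

Check the 10th of each month of 1909: Jan 10: Sun, Feb 10: Wed, Mar 10: Wed, Apr 10: Sat, May 10: Mon, Jun 10: Thu, Jul 10: Sat, Aug 10: Tue, Sep 10: Fri, Oct 10: Sun, Nov 10: Wed, Dec 10: Fri.
Wednesday occurs in February, March, November — 3 months.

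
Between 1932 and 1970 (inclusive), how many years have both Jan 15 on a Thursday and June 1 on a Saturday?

Check each year's weekday for Jan 15 and June 1:
  1932: Fri/Wed  1933: Sun/Thu  1934: Mon/Fri  1935: Tue/Sat  1936: Wed/Mon  1937: Fri/Tue  1938: Sat/Wed  1939: Sun/Thu  1940: Mon/Sat  1941: Wed/Sun  1942: Thu/Mon  1943: Fri/Tue  1944: Sat/Thu  1945: Mon/Fri  …(11 more)…  1957: Tue/Sat  1958: Wed/Sun  1959: Thu/Mon  1960: Fri/Wed  1961: Sun/Thu  1962: Mon/Fri  1963: Tue/Sat  1964: Wed/Mon  1965: Fri/Tue  1966: Sat/Wed  1967: Sun/Thu  1968: Mon/Sat  1969: Wed/Sun  1970: Thu/Mon
Both conditions hold in: no year — 0.

0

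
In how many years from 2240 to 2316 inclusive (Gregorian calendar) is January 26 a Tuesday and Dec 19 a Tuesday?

Check each year's weekday for January 26 and Dec 19:
  2240: Sun/Sat  2241: Tue/Sun  2242: Wed/Mon  2243: Thu/Tue  2244: Fri/Thu  2245: Sun/Fri  2246: Mon/Sat  2247: Tue/Sun  2248: Wed/Tue  2249: Fri/Wed  2250: Sat/Thu  2251: Sun/Fri  2252: Mon/Sun  2253: Wed/Mon  …(49 more)…  2303: Mon/Sat  2304: Tue/Mon  2305: Thu/Tue  2306: Fri/Wed  2307: Sat/Thu  2308: Sun/Sat  2309: Tue/Sun  2310: Wed/Mon  2311: Thu/Tue  2312: Fri/Thu  2313: Sun/Fri  2314: Mon/Sat  2315: Tue/Sun  2316: Wed/Tue
Both conditions hold in: no year — 0.

0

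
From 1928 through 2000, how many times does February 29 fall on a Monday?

3

Leap years in 1928–2000: 19 of them.
Feb 29 weekday advances by 5 (mod 7) from one leap year to the next four years later (or differs when a century non-leap intervenes).
Leap-day weekdays: 1928:Wed 1932:Mon✓ 1936:Sat 1940:Thu 1944:Tue 1948:Sun 1952:Fri 1956:Wed 1960:Mon✓ 1964:Sat 1968:Thu 1972:Tue 1976:Sun 1980:Fri 1984:Wed 1988:Mon✓ 1992:Sat 1996:Thu 2000:Tue
Monday: 1932, 1960, 1988 → 3.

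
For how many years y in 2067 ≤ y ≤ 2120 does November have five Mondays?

15

November has 30 days; it has five Mondays when Monday falls among the first (month-length − 28) days — i.e. when November 1 is one of Monday/Sunday.
November 1 by year: 2067:Tue 2068:Thu 2069:Fri 2070:Sat 2071:Sun✓ 2072:Tue 2073:Wed 2074:Thu 2075:Fri 2076:Sun✓ 2077:Mon✓ 2078:Tue 2079:Wed 2080:Fri 2081:Sat …(24 more)… 2106:Mon✓ 2107:Tue 2108:Thu 2109:Fri 2110:Sat 2111:Sun✓ 2112:Tue 2113:Wed 2114:Thu 2115:Fri 2116:Sun✓ 2117:Mon✓ 2118:Tue 2119:Wed 2120:Fri
Years with five Mondays: 2071, 2076, 2077, 2082, 2083, 2088, 2093, 2094, 2099, 2100, 2105, 2106, 2111, 2116, 2117 → 15.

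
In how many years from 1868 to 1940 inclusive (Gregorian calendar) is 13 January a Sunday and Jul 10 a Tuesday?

0

Check each year's weekday for 13 January and Jul 10:
  1868: Mon/Fri  1869: Wed/Sat  1870: Thu/Sun  1871: Fri/Mon  1872: Sat/Wed  1873: Mon/Thu  1874: Tue/Fri  1875: Wed/Sat  1876: Thu/Mon  1877: Sat/Tue  1878: Sun/Wed  1879: Mon/Thu  1880: Tue/Sat  1881: Thu/Sun  …(45 more)…  1927: Thu/Sun  1928: Fri/Tue  1929: Sun/Wed  1930: Mon/Thu  1931: Tue/Fri  1932: Wed/Sun  1933: Fri/Mon  1934: Sat/Tue  1935: Sun/Wed  1936: Mon/Fri  1937: Wed/Sat  1938: Thu/Sun  1939: Fri/Mon  1940: Sat/Wed
Both conditions hold in: no year — 0.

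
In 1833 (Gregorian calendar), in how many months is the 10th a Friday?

Check the 10th of each month of 1833: Jan 10: Thu, Feb 10: Sun, Mar 10: Sun, Apr 10: Wed, May 10: Fri, Jun 10: Mon, Jul 10: Wed, Aug 10: Sat, Sep 10: Tue, Oct 10: Thu, Nov 10: Sun, Dec 10: Tue.
Friday occurs in May — 1 month.

1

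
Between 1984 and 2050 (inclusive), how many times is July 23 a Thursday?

10

Track July 23's weekday year by year (advancing +1, or +2 across a Feb 29):
  1984: Mon  1985: Tue (+1)  1986: Wed (+1)  1987: Thu (+1) ✓  1988: Sat (+2)
  1989: Sun (+1)  1990: Mon (+1)  1991: Tue (+1)  1992: Thu (+2) ✓  1993: Fri (+1)
  1994: Sat (+1)  1995: Sun (+1)  1996: Tue (+2)  1997: Wed (+1)  … (39 more years) …
  2037: Thu (+1) ✓  2038: Fri (+1)  2039: Sat (+1)  2040: Mon (+2)  2041: Tue (+1)
  2042: Wed (+1)  2043: Thu (+1) ✓  2044: Sat (+2)  2045: Sun (+1)  2046: Mon (+1)
  2047: Tue (+1)  2048: Thu (+2) ✓  2049: Fri (+1)  2050: Sat (+1)
Thursday years: 1987, 1992, 1998, 2009, 2015, 2020, 2026, 2037, 2043, 2048 — 10 in total.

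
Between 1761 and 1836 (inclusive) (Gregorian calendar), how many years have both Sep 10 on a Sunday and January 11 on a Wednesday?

Check each year's weekday for Sep 10 and January 11:
  1761: Thu/Sun  1762: Fri/Mon  1763: Sat/Tue  1764: Mon/Wed  1765: Tue/Fri  1766: Wed/Sat  1767: Thu/Sun  1768: Sat/Mon  1769: Sun/Wed ✓  1770: Mon/Thu  1771: Tue/Fri  1772: Thu/Sat  1773: Fri/Mon  1774: Sat/Tue  …(48 more)…  1823: Wed/Sat  1824: Fri/Sun  1825: Sat/Tue  1826: Sun/Wed ✓  1827: Mon/Thu  1828: Wed/Fri  1829: Thu/Sun  1830: Fri/Mon  1831: Sat/Tue  1832: Mon/Wed  1833: Tue/Fri  1834: Wed/Sat  1835: Thu/Sun  1836: Sat/Mon
Both conditions hold in: 1769, 1775, 1786, 1797, 1809, 1815, 1826 — 7.

7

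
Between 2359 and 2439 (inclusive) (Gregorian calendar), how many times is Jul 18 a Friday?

11

Track Jul 18's weekday year by year (advancing +1, or +2 across a Feb 29):
  2359: Sat  2360: Mon (+2)  2361: Tue (+1)  2362: Wed (+1)  2363: Thu (+1)
  2364: Sat (+2)  2365: Sun (+1)  2366: Mon (+1)  2367: Tue (+1)  2368: Thu (+2)
  2369: Fri (+1) ✓  2370: Sat (+1)  2371: Sun (+1)  2372: Tue (+2)  … (53 more years) …
  2426: Sat (+1)  2427: Sun (+1)  2428: Tue (+2)  2429: Wed (+1)  2430: Thu (+1)
  2431: Fri (+1) ✓  2432: Sun (+2)  2433: Mon (+1)  2434: Tue (+1)  2435: Wed (+1)
  2436: Fri (+2) ✓  2437: Sat (+1)  2438: Sun (+1)  2439: Mon (+1)
Friday years: 2369, 2375, 2380, 2386, 2397, 2403, 2408, 2414, 2425, 2431, 2436 — 11 in total.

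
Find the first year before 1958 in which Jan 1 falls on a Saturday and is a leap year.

1944

Jan 1 advances by 2 weekdays after a leap year and by 1 after a common year.
1958: Jan 1 is Wednesday.
1957: Tuesday
1956: Sunday (leap)
1955: Saturday
1954: Friday
1953: Thursday
1952: Tuesday (leap)
1951: Monday
1950: Sunday
1949: Saturday
1948: Thursday (leap)
1947: Wednesday
1946: Tuesday
1945: Monday
1944: Saturday (leap)
1944 begins on a Saturday and is a leap year.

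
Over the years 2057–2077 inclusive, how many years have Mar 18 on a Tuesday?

Track Mar 18's weekday year by year (advancing +1, or +2 across a Feb 29):
  2057: Sun  2058: Mon (+1)  2059: Tue (+1) ✓  2060: Thu (+2)  2061: Fri (+1)
  2062: Sat (+1)  2063: Sun (+1)  2064: Tue (+2) ✓  2065: Wed (+1)  2066: Thu (+1)
  2067: Fri (+1)  2068: Sun (+2)  2069: Mon (+1)  2070: Tue (+1) ✓  2071: Wed (+1)
  2072: Fri (+2)  2073: Sat (+1)  2074: Sun (+1)  2075: Mon (+1)  2076: Wed (+2)
  2077: Thu (+1)
Tuesday years: 2059, 2064, 2070 — 3 in total.

3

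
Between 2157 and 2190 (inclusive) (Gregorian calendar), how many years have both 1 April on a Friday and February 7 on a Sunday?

1

Check each year's weekday for 1 April and February 7:
  2157: Fri/Mon  2158: Sat/Tue  2159: Sun/Wed  2160: Tue/Thu  2161: Wed/Sat  2162: Thu/Sun  2163: Fri/Mon  2164: Sun/Tue  2165: Mon/Thu  2166: Tue/Fri  2167: Wed/Sat  2168: Fri/Sun ✓  2169: Sat/Tue  2170: Sun/Wed  …(6 more)…  2177: Tue/Fri  2178: Wed/Sat  2179: Thu/Sun  2180: Sat/Mon  2181: Sun/Wed  2182: Mon/Thu  2183: Tue/Fri  2184: Thu/Sat  2185: Fri/Mon  2186: Sat/Tue  2187: Sun/Wed  2188: Tue/Thu  2189: Wed/Sat  2190: Thu/Sun
Both conditions hold in: 2168 — 1.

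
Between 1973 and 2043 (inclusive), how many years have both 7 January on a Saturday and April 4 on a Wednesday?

Check each year's weekday for 7 January and April 4:
  1973: Sun/Wed  1974: Mon/Thu  1975: Tue/Fri  1976: Wed/Sun  1977: Fri/Mon  1978: Sat/Tue  1979: Sun/Wed  1980: Mon/Fri  1981: Wed/Sat  1982: Thu/Sun  1983: Fri/Mon  1984: Sat/Wed ✓  1985: Mon/Thu  1986: Tue/Fri  …(43 more)…  2030: Mon/Thu  2031: Tue/Fri  2032: Wed/Sun  2033: Fri/Mon  2034: Sat/Tue  2035: Sun/Wed  2036: Mon/Fri  2037: Wed/Sat  2038: Thu/Sun  2039: Fri/Mon  2040: Sat/Wed ✓  2041: Mon/Thu  2042: Tue/Fri  2043: Wed/Sat
Both conditions hold in: 1984, 2012, 2040 — 3.

3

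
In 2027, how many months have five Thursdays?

A month of length L has five Thursdays iff its first Thursday is on day ≤ L−28 (so day 1–3 in a 31-day month, 1–2 in a 30-day month, day 1 in a leap February).
Checking each month of 2027: Jan starts Fri (31d); Feb starts Mon (28d); Mar starts Mon (31d); Apr starts Thu (30d) ✓; May starts Sat (31d); Jun starts Tue (30d); Jul starts Thu (31d) ✓; Aug starts Sun (31d); Sep starts Wed (30d) ✓; Oct starts Fri (31d); Nov starts Mon (30d); Dec starts Wed (31d) ✓.
Five-Thursday months: April, July, September, December → 4.

4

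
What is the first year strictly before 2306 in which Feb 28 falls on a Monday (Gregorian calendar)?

From one year to the next, a fixed date's weekday advances by 1, or by 2 when a Feb 29 lies between the two dates.
2306: February 28 is Wednesday.
2305: Tuesday (−1)
2304: Sunday (−2)
2303: Saturday (−1)
2302: Friday (−1)
2301: Thursday (−1)
2300: Wednesday (−1)
2299: Tuesday (−1)
2298: Monday (−1)
Feb 28 falls on a Monday in 2298.

2298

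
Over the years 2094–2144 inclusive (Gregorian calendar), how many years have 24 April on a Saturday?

Track 24 April's weekday year by year (advancing +1, or +2 across a Feb 29):
  2094: Sat ✓  2095: Sun (+1)  2096: Tue (+2)  2097: Wed (+1)  2098: Thu (+1)
  2099: Fri (+1)  2100: Sat (+1) ✓  2101: Sun (+1)  2102: Mon (+1)  2103: Tue (+1)
  2104: Thu (+2)  2105: Fri (+1)  2106: Sat (+1) ✓  2107: Sun (+1)  … (23 more years) …
  2131: Tue (+1)  2132: Thu (+2)  2133: Fri (+1)  2134: Sat (+1) ✓  2135: Sun (+1)
  2136: Tue (+2)  2137: Wed (+1)  2138: Thu (+1)  2139: Fri (+1)  2140: Sun (+2)
  2141: Mon (+1)  2142: Tue (+1)  2143: Wed (+1)  2144: Fri (+2)
Saturday years: 2094, 2100, 2106, 2117, 2123, 2128, 2134 — 7 in total.

7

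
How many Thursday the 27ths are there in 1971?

1

Check the 27th of each month of 1971: Jan 27: Wed, Feb 27: Sat, Mar 27: Sat, Apr 27: Tue, May 27: Thu, Jun 27: Sun, Jul 27: Tue, Aug 27: Fri, Sep 27: Mon, Oct 27: Wed, Nov 27: Sat, Dec 27: Mon.
Thursday occurs in May — 1 month.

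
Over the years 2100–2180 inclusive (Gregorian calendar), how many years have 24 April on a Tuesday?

Track 24 April's weekday year by year (advancing +1, or +2 across a Feb 29):
  2100: Sat  2101: Sun (+1)  2102: Mon (+1)  2103: Tue (+1) ✓  2104: Thu (+2)
  2105: Fri (+1)  2106: Sat (+1)  2107: Sun (+1)  2108: Tue (+2) ✓  2109: Wed (+1)
  2110: Thu (+1)  2111: Fri (+1)  2112: Sun (+2)  2113: Mon (+1)  … (53 more years) …
  2167: Fri (+1)  2168: Sun (+2)  2169: Mon (+1)  2170: Tue (+1) ✓  2171: Wed (+1)
  2172: Fri (+2)  2173: Sat (+1)  2174: Sun (+1)  2175: Mon (+1)  2176: Wed (+2)
  2177: Thu (+1)  2178: Fri (+1)  2179: Sat (+1)  2180: Mon (+2)
Tuesday years: 2103, 2108, 2114, 2125, 2131, 2136, 2142, 2153, 2159, 2164, 2170 — 11 in total.

11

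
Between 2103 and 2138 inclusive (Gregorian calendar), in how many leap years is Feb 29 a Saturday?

1

Leap years in 2103–2138: 9 of them.
Feb 29 weekday advances by 5 (mod 7) from one leap year to the next four years later (or differs when a century non-leap intervenes).
Leap-day weekdays: 2104:Fri 2108:Wed 2112:Mon 2116:Sat✓ 2120:Thu 2124:Tue 2128:Sun 2132:Fri 2136:Wed
Saturday: 2116 → 1.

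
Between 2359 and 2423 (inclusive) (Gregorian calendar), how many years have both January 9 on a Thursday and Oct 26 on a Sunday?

Check each year's weekday for January 9 and Oct 26:
  2359: Fri/Mon  2360: Sat/Wed  2361: Mon/Thu  2362: Tue/Fri  2363: Wed/Sat  2364: Thu/Mon  2365: Sat/Tue  2366: Sun/Wed  2367: Mon/Thu  2368: Tue/Sat  2369: Thu/Sun ✓  2370: Fri/Mon  2371: Sat/Tue  2372: Sun/Thu  …(37 more)…  2410: Sat/Tue  2411: Sun/Wed  2412: Mon/Fri  2413: Wed/Sat  2414: Thu/Sun ✓  2415: Fri/Mon  2416: Sat/Wed  2417: Mon/Thu  2418: Tue/Fri  2419: Wed/Sat  2420: Thu/Mon  2421: Sat/Tue  2422: Sun/Wed  2423: Mon/Thu
Both conditions hold in: 2369, 2375, 2386, 2397, 2403, 2414 — 6.

6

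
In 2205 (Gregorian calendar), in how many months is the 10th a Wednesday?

2

Check the 10th of each month of 2205: Jan 10: Thu, Feb 10: Sun, Mar 10: Sun, Apr 10: Wed, May 10: Fri, Jun 10: Mon, Jul 10: Wed, Aug 10: Sat, Sep 10: Tue, Oct 10: Thu, Nov 10: Sun, Dec 10: Tue.
Wednesday occurs in April, July — 2 months.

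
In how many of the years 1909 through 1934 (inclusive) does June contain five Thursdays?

8

June has 30 days; it has five Thursdays when Thursday falls among the first (month-length − 28) days — i.e. when June 1 is one of Thursday/Wednesday.
June 1 by year: 1909:Tue 1910:Wed✓ 1911:Thu✓ 1912:Sat 1913:Sun 1914:Mon 1915:Tue 1916:Thu✓ 1917:Fri 1918:Sat 1919:Sun 1920:Tue 1921:Wed✓ 1922:Thu✓ 1923:Fri 1924:Sun 1925:Mon 1926:Tue 1927:Wed✓ 1928:Fri 1929:Sat 1930:Sun 1931:Mon 1932:Wed✓ 1933:Thu✓ 1934:Fri
Years with five Thursdays: 1910, 1911, 1916, 1921, 1922, 1927, 1932, 1933 → 8.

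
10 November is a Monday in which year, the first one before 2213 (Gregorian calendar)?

From one year to the next, a fixed date's weekday advances by 1, or by 2 when a Feb 29 lies between the two dates.
2213: November 10 is Wednesday.
2212: Tuesday (−1)
2211: Sunday (−2)
2210: Saturday (−1)
2209: Friday (−1)
2208: Thursday (−1)
2207: Tuesday (−2)
2206: Monday (−1)
10 November falls on a Monday in 2206.

2206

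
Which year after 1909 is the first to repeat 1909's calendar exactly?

Two years share a calendar iff Jan 1 falls on the same weekday and both are leap or both are common. 1909: Jan 1 is Friday, common year.
1910: Jan 1 Saturday, common
1911: Jan 1 Sunday, common
1912: Jan 1 Monday, leap
1913: Jan 1 Wednesday, common
1914: Jan 1 Thursday, common
1915: Jan 1 Friday, common
1915 matches on both conditions.

1915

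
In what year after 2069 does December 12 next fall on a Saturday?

2071

From one year to the next, a fixed date's weekday advances by 1, or by 2 when a Feb 29 lies between the two dates.
2069: December 12 is Thursday.
2070: Friday (+1)
2071: Saturday (+1)
December 12 falls on a Saturday in 2071.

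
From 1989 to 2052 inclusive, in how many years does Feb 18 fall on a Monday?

Track Feb 18's weekday year by year (advancing +1, or +2 across a Feb 29):
  1989: Sat  1990: Sun (+1)  1991: Mon (+1) ✓  1992: Tue (+1)  1993: Thu (+2)
  1994: Fri (+1)  1995: Sat (+1)  1996: Sun (+1)  1997: Tue (+2)  1998: Wed (+1)
  1999: Thu (+1)  2000: Fri (+1)  2001: Sun (+2)  2002: Mon (+1) ✓  … (36 more years) …
  2039: Fri (+1)  2040: Sat (+1)  2041: Mon (+2) ✓  2042: Tue (+1)  2043: Wed (+1)
  2044: Thu (+1)  2045: Sat (+2)  2046: Sun (+1)  2047: Mon (+1) ✓  2048: Tue (+1)
  2049: Thu (+2)  2050: Fri (+1)  2051: Sat (+1)  2052: Sun (+1)
Monday years: 1991, 2002, 2008, 2013, 2019, 2030, 2036, 2041, 2047 — 9 in total.

9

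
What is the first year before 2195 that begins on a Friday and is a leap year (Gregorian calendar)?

Jan 1 advances by 2 weekdays after a leap year and by 1 after a common year.
2195: Jan 1 is Thursday.
2194: Wednesday
2193: Tuesday
2192: Sunday (leap)
2191: Saturday
2190: Friday
2189: Thursday
2188: Tuesday (leap)
2187: Monday
2186: Sunday
2185: Saturday
2184: Thursday (leap)
2183: Wednesday
2182: Tuesday
2181: Monday
2180: Saturday (leap)
2179: Friday
2178: Thursday
2177: Wednesday
2176: Monday (leap)
2175: Sunday
2174: Saturday
2173: Friday
2172: Wednesday (leap)
2171: Tuesday
2170: Monday
2169: Sunday
2168: Friday (leap)
2168 begins on a Friday and is a leap year.

2168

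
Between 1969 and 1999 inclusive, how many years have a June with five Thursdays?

8

June has 30 days; it has five Thursdays when Thursday falls among the first (month-length − 28) days — i.e. when June 1 is one of Thursday/Wednesday.
June 1 by year: 1969:Sun 1970:Mon 1971:Tue 1972:Thu✓ 1973:Fri 1974:Sat 1975:Sun 1976:Tue 1977:Wed✓ 1978:Thu✓ 1979:Fri 1980:Sun 1981:Mon 1982:Tue 1983:Wed✓ 1984:Fri 1985:Sat 1986:Sun 1987:Mon 1988:Wed✓ 1989:Thu✓ 1990:Fri 1991:Sat 1992:Mon 1993:Tue 1994:Wed✓ 1995:Thu✓ 1996:Sat 1997:Sun 1998:Mon 1999:Tue
Years with five Thursdays: 1972, 1977, 1978, 1983, 1988, 1989, 1994, 1995 → 8.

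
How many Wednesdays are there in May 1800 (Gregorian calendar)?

May 1800 has 31 days and begins on Thursday.
The first Wednesday is May 7.
Wednesdays fall on 7, 14, 21, 28 — that's 4.

4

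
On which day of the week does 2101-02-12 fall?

January 1, 2101 is a Saturday.
February 12 is day 43 of the year, i.e. 42 days after Jan 1.
42 mod 7 = 0, so advance 0 weekdays from Saturday: Saturday.

Saturday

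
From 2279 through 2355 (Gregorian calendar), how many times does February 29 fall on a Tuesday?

Leap years in 2279–2355: 18 of them.
Feb 29 weekday advances by 5 (mod 7) from one leap year to the next four years later (or differs when a century non-leap intervenes).
Leap-day weekdays: 2280:Sun 2284:Fri 2288:Wed 2292:Mon 2296:Sat 2304:Mon 2308:Sat 2312:Thu 2316:Tue✓ 2320:Sun 2324:Fri 2328:Wed 2332:Mon 2336:Sat 2340:Thu 2344:Tue✓ 2348:Sun 2352:Fri
Tuesday: 2316, 2344 → 2.

2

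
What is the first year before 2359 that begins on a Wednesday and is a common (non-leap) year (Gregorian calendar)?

Jan 1 advances by 2 weekdays after a leap year and by 1 after a common year.
2359: Jan 1 is Thursday.
2358: Wednesday
2358 begins on a Wednesday and is a common year.

2358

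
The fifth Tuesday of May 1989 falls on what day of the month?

May 1, 1989 is a Monday, so the first Tuesday is the 2nd.
The fifth Tuesday is 2 + 28 = 30.

30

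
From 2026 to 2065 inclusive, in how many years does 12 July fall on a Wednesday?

6

Track 12 July's weekday year by year (advancing +1, or +2 across a Feb 29):
  2026: Sun  2027: Mon (+1)  2028: Wed (+2) ✓  2029: Thu (+1)  2030: Fri (+1)
  2031: Sat (+1)  2032: Mon (+2)  2033: Tue (+1)  2034: Wed (+1) ✓  2035: Thu (+1)
  2036: Sat (+2)  2037: Sun (+1)  2038: Mon (+1)  2039: Tue (+1)  … (12 more years) …
  2052: Fri (+2)  2053: Sat (+1)  2054: Sun (+1)  2055: Mon (+1)  2056: Wed (+2) ✓
  2057: Thu (+1)  2058: Fri (+1)  2059: Sat (+1)  2060: Mon (+2)  2061: Tue (+1)
  2062: Wed (+1) ✓  2063: Thu (+1)  2064: Sat (+2)  2065: Sun (+1)
Wednesday years: 2028, 2034, 2045, 2051, 2056, 2062 — 6 in total.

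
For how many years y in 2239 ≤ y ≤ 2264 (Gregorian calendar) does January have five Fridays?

January has 31 days; it has five Fridays when Friday falls among the first (month-length − 28) days — i.e. when January 1 is one of Friday/Thursday/Wednesday.
January 1 by year: 2239:Tue 2240:Wed✓ 2241:Fri✓ 2242:Sat 2243:Sun 2244:Mon 2245:Wed✓ 2246:Thu✓ 2247:Fri✓ 2248:Sat 2249:Mon 2250:Tue 2251:Wed✓ 2252:Thu✓ 2253:Sat 2254:Sun 2255:Mon 2256:Tue 2257:Thu✓ 2258:Fri✓ 2259:Sat 2260:Sun 2261:Tue 2262:Wed✓ 2263:Thu✓ 2264:Fri✓
Years with five Fridays: 2240, 2241, 2245, 2246, 2247, 2251, 2252, 2257, 2258, 2262, 2263, 2264 → 12.

12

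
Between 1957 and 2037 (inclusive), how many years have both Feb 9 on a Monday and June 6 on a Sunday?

Check each year's weekday for Feb 9 and June 6:
  1957: Sat/Thu  1958: Sun/Fri  1959: Mon/Sat  1960: Tue/Mon  1961: Thu/Tue  1962: Fri/Wed  1963: Sat/Thu  1964: Sun/Sat  1965: Tue/Sun  1966: Wed/Mon  1967: Thu/Tue  1968: Fri/Thu  1969: Sun/Fri  1970: Mon/Sat  …(53 more)…  2024: Fri/Thu  2025: Sun/Fri  2026: Mon/Sat  2027: Tue/Sun  2028: Wed/Tue  2029: Fri/Wed  2030: Sat/Thu  2031: Sun/Fri  2032: Mon/Sun ✓  2033: Wed/Mon  2034: Thu/Tue  2035: Fri/Wed  2036: Sat/Fri  2037: Mon/Sat
Both conditions hold in: 1976, 2004, 2032 — 3.

3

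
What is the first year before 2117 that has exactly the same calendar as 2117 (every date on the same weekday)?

Two years share a calendar iff Jan 1 falls on the same weekday and both are leap or both are common. 2117: Jan 1 is Friday, common year.
2116: Jan 1 Wednesday, leap
2115: Jan 1 Tuesday, common
2114: Jan 1 Monday, common
2113: Jan 1 Sunday, common
2112: Jan 1 Friday, leap
2111: Jan 1 Thursday, common
2110: Jan 1 Wednesday, common
2109: Jan 1 Tuesday, common
2108: Jan 1 Sunday, leap
2107: Jan 1 Saturday, common
2106: Jan 1 Friday, common
2106 matches on both conditions.

2106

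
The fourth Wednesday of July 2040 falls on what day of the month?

25

July 1, 2040 is a Sunday, so the first Wednesday is the 4th.
The fourth Wednesday is 4 + 21 = 25.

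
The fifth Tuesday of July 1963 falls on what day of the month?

July 1, 1963 is a Monday, so the first Tuesday is the 2nd.
The fifth Tuesday is 2 + 28 = 30.

30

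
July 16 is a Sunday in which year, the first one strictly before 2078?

From one year to the next, a fixed date's weekday advances by 1, or by 2 when a Feb 29 lies between the two dates.
2078: July 16 is Saturday.
2077: Friday (−1)
2076: Thursday (−1)
2075: Tuesday (−2)
2074: Monday (−1)
2073: Sunday (−1)
July 16 falls on a Sunday in 2073.

2073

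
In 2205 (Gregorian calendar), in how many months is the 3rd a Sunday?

Check the 3rd of each month of 2205: Jan 3: Thu, Feb 3: Sun, Mar 3: Sun, Apr 3: Wed, May 3: Fri, Jun 3: Mon, Jul 3: Wed, Aug 3: Sat, Sep 3: Tue, Oct 3: Thu, Nov 3: Sun, Dec 3: Tue.
Sunday occurs in February, March, November — 3 months.

3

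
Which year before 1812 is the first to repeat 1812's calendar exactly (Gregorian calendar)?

Two years share a calendar iff Jan 1 falls on the same weekday and both are leap or both are common. 1812: Jan 1 is Wednesday, leap year.
1811: Jan 1 Tuesday, common
1810: Jan 1 Monday, common
1809: Jan 1 Sunday, common
1808: Jan 1 Friday, leap
1807: Jan 1 Thursday, common
1806: Jan 1 Wednesday, common
1805: Jan 1 Tuesday, common
1804: Jan 1 Sunday, leap
1803: Jan 1 Saturday, common
1802: Jan 1 Friday, common
1801: Jan 1 Thursday, common
1800: Jan 1 Wednesday, common
1799: Jan 1 Tuesday, common
1798: Jan 1 Monday, common
1797: Jan 1 Sunday, common
1796: Jan 1 Friday, leap
1795: Jan 1 Thursday, common
1794: Jan 1 Wednesday, common
1793: Jan 1 Tuesday, common
1792: Jan 1 Sunday, leap
1791: Jan 1 Saturday, common
1790: Jan 1 Friday, common
1789: Jan 1 Thursday, common
1788: Jan 1 Tuesday, leap
1787: Jan 1 Monday, common
1786: Jan 1 Sunday, common
1785: Jan 1 Saturday, common
1784: Jan 1 Thursday, leap
1783: Jan 1 Wednesday, common
1782: Jan 1 Tuesday, common
1781: Jan 1 Monday, common
1780: Jan 1 Saturday, leap
1779: Jan 1 Friday, common
1778: Jan 1 Thursday, common
1777: Jan 1 Wednesday, common
1776: Jan 1 Monday, leap
1775: Jan 1 Sunday, common
1774: Jan 1 Saturday, common
1773: Jan 1 Friday, common
1772: Jan 1 Wednesday, leap
1772 matches on both conditions.

1772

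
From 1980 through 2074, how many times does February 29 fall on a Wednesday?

4

Leap years in 1980–2074: 24 of them.
Feb 29 weekday advances by 5 (mod 7) from one leap year to the next four years later (or differs when a century non-leap intervenes).
Leap-day weekdays: 1980:Fri 1984:Wed✓ 1988:Mon 1992:Sat 1996:Thu 2000:Tue 2004:Sun 2008:Fri 2012:Wed✓ 2016:Mon 2020:Sat 2024:Thu 2028:Tue 2032:Sun 2036:Fri 2040:Wed✓ 2044:Mon 2048:Sat 2052:Thu 2056:Tue 2060:Sun 2064:Fri 2068:Wed✓ 2072:Mon
Wednesday: 1984, 2012, 2040, 2068 → 4.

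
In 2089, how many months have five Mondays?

A month of length L has five Mondays iff its first Monday is on day ≤ L−28 (so day 1–3 in a 31-day month, 1–2 in a 30-day month, day 1 in a leap February).
Checking each month of 2089: Jan starts Sat (31d) ✓; Feb starts Tue (28d); Mar starts Tue (31d); Apr starts Fri (30d); May starts Sun (31d) ✓; Jun starts Wed (30d); Jul starts Fri (31d); Aug starts Mon (31d) ✓; Sep starts Thu (30d); Oct starts Sat (31d) ✓; Nov starts Tue (30d); Dec starts Thu (31d).
Five-Monday months: January, May, August, October → 4.

4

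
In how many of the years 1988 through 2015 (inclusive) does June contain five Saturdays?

8

June has 30 days; it has five Saturdays when Saturday falls among the first (month-length − 28) days — i.e. when June 1 is one of Saturday/Friday.
June 1 by year: 1988:Wed 1989:Thu 1990:Fri✓ 1991:Sat✓ 1992:Mon 1993:Tue 1994:Wed 1995:Thu 1996:Sat✓ 1997:Sun 1998:Mon 1999:Tue 2000:Thu 2001:Fri✓ 2002:Sat✓ 2003:Sun 2004:Tue 2005:Wed 2006:Thu 2007:Fri✓ 2008:Sun 2009:Mon 2010:Tue 2011:Wed 2012:Fri✓ 2013:Sat✓ 2014:Sun 2015:Mon
Years with five Saturdays: 1990, 1991, 1996, 2001, 2002, 2007, 2012, 2013 → 8.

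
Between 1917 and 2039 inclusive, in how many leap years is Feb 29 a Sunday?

Leap years in 1917–2039: 30 of them.
Feb 29 weekday advances by 5 (mod 7) from one leap year to the next four years later (or differs when a century non-leap intervenes).
Leap-day weekdays: 1920:Sun✓ 1924:Fri 1928:Wed 1932:Mon 1936:Sat 1940:Thu 1944:Tue 1948:Sun✓ 1952:Fri 1956:Wed 1960:Mon 1964:Sat 1968:Thu …(4 more)… 1988:Mon 1992:Sat 1996:Thu 2000:Tue 2004:Sun✓ 2008:Fri 2012:Wed 2016:Mon 2020:Sat 2024:Thu 2028:Tue 2032:Sun✓ 2036:Fri
Sunday: 1920, 1948, 1976, 2004, 2032 → 5.

5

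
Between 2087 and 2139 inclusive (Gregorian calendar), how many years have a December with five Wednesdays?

25

December has 31 days; it has five Wednesdays when Wednesday falls among the first (month-length − 28) days — i.e. when December 1 is one of Wednesday/Tuesday/Monday.
December 1 by year: 2087:Mon✓ 2088:Wed✓ 2089:Thu 2090:Fri 2091:Sat 2092:Mon✓ 2093:Tue✓ 2094:Wed✓ 2095:Thu 2096:Sat 2097:Sun 2098:Mon✓ 2099:Tue✓ 2100:Wed✓ 2101:Thu …(23 more)… 2125:Sat 2126:Sun 2127:Mon✓ 2128:Wed✓ 2129:Thu 2130:Fri 2131:Sat 2132:Mon✓ 2133:Tue✓ 2134:Wed✓ 2135:Thu 2136:Sat 2137:Sun 2138:Mon✓ 2139:Tue✓
Years with five Wednesdays: 2087, 2088, 2092, 2093, 2094, 2098, 2099, 2100, 2104, 2105, 2106, 2110, 2111, 2116, 2117, 2121, 2122, 2123, 2127, 2128, 2132, 2133, 2134, 2138, 2139 → 25.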